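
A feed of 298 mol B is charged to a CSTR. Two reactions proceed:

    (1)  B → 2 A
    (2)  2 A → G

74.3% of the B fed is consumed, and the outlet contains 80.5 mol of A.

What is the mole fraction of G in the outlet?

0.536

Conversion of B: B consumed = 1ξ₁ = 0.743 × 298 → ξ₁ = 221.4 mol.
A balance: n_A = 0 + 2ξ₁ − 2ξ₂ = 80.5 → ξ₂ = (2·221.4 − 80.5)/2 = 181.2 mol.
Outlet amounts (n = n₀ + Σ ν·ξ):
  B: 298 − 1(221.4) = 76.59
  A: 0 + 2(221.4) − 2(181.2) = 80.5
  G: 0 + 1(181.2) = 181.2
Total out = 338.2 mol; y_G = 181.2 / 338.2 = 0.5356.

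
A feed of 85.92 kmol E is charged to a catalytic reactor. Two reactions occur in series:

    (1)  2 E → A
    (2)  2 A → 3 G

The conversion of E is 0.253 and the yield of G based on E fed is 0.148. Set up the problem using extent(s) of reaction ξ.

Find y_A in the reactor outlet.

Conversion of E: E consumed = 2ξ₁ = 0.253 × 85.92 → ξ₁ = 10.87 kmol.
Yield of G: 3ξ₂ / 85.92 = 0.148 → ξ₂ = 4.239 kmol.
Outlet amounts (n = n₀ + Σ ν·ξ):
  E: 85.92 − 2(10.87) = 64.18
  A: 0 + 1(10.87) − 2(4.239) = 2.391
  G: 0 + 3(4.239) = 12.72
Total out = 79.29 kmol; y_A = 2.391 / 79.29 = 0.03016.

0.0302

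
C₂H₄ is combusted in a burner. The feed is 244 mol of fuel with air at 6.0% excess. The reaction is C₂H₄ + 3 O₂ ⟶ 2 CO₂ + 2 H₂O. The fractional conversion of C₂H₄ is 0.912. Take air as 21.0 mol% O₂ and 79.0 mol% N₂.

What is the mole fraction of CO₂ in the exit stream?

0.113

Stoichiometric O₂ = 3 × 244 = 732 mol; O₂ fed = 732 × 1.060 = 775.9 mol.
N₂ fed = 775.9 × 79/21 = 2919 mol.
Fuel reacted = 0.912 × 244 → ξ = 222.5 mol.
Outlet (n = n₀ + ν ξ):
  C₂H₄: 244 − 1(222.5) = 21.47
  O₂: 775.9 − 3(222.5) = 108.3
  N₂: 2919 (inert)
  CO₂: 0 + 2(222.5) = 445.1
  H₂O: 0 + 2(222.5) = 445.1
Total out = 3939 mol; y_CO₂ = 445.1 / 3939 = 0.113.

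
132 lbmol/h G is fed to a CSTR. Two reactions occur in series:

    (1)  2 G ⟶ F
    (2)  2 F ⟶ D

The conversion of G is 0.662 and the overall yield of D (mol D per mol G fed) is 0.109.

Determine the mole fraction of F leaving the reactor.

0.202

Conversion of G: G consumed = 2ξ₁ = 0.662 × 132 → ξ₁ = 43.69 lbmol/h.
Yield of D: 1ξ₂ / 132 = 0.109 → ξ₂ = 14.39 lbmol/h.
Outlet amounts (n = n₀ + Σ ν·ξ):
  G: 132 − 2(43.69) = 44.62
  F: 0 + 1(43.69) − 2(14.39) = 14.92
  D: 0 + 1(14.39) = 14.39
Total out = 73.92 lbmol/h; y_F = 14.92 / 73.92 = 0.2018.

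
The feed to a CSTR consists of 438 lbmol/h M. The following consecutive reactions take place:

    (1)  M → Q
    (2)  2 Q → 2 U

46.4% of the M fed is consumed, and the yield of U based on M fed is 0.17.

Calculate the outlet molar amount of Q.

Conversion of M: M consumed = 1ξ₁ = 0.464 × 438 → ξ₁ = 203.2 lbmol/h.
Yield of U: 2ξ₂ / 438 = 0.17 → ξ₂ = 37.23 lbmol/h.
Outlet amounts (n = n₀ + Σ ν·ξ):
  M: 438 − 1(203.2) = 234.8
  Q: 0 + 1(203.2) − 2(37.23) = 128.8
  U: 0 + 2(37.23) = 74.46

129 lbmol/h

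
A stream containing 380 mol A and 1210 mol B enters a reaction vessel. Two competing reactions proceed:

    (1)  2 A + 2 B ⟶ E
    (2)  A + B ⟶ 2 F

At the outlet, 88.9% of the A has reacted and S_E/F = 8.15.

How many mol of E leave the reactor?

164 mol

Conversion of A: A consumed = 0.889 × 380 = 337.8 mol = 2ξ₁ + 1ξ₂.
Selectivity: 1ξ₁ / (2ξ₂) = 8.15 → ξ₁ = 16.3 ξ₂.
Substitute: (2·16.3 + 1) ξ₂ = 337.8 → ξ₂ = 10.05 mol, ξ₁ = 163.9 mol.
Outlet amounts (n = n₀ + Σ ν·ξ):
  A: 380 − 2(163.9) − 1(10.05) = 42.18
  B: 1210 − 2(163.9) − 1(10.05) = 872.2
  E: 0 + 1(163.9) = 163.9
  F: 0 + 2(10.05) = 20.11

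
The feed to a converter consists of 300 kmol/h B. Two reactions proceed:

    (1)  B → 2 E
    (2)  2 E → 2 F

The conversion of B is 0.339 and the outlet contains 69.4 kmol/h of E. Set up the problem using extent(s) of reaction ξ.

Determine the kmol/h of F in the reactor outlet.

Conversion of B: B consumed = 1ξ₁ = 0.339 × 300 → ξ₁ = 101.7 kmol/h.
E balance: n_E = 0 + 2ξ₁ − 2ξ₂ = 69.4 → ξ₂ = (2·101.7 − 69.4)/2 = 67 kmol/h.
Outlet amounts (n = n₀ + Σ ν·ξ):
  B: 300 − 1(101.7) = 198.3
  E: 0 + 2(101.7) − 2(67) = 69.4
  F: 0 + 2(67) = 134

134 kmol/h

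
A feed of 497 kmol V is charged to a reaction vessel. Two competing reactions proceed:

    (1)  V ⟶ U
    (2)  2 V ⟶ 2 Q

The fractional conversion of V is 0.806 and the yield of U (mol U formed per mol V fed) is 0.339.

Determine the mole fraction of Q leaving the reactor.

0.467

Yield of U: 1ξ₁ / 497 = 0.339 → ξ₁ = 168.5 kmol.
Conversion of V: 1ξ₁ + 2ξ₂ = 0.806 × 497 = 400.6 → ξ₂ = 116 kmol.
Outlet amounts (n = n₀ + Σ ν·ξ):
  V: 497 − 1(168.5) − 2(116) = 96.42
  U: 0 + 1(168.5) = 168.5
  Q: 0 + 2(116) = 232.1
Total out = 497 kmol; y_Q = 232.1 / 497 = 0.467.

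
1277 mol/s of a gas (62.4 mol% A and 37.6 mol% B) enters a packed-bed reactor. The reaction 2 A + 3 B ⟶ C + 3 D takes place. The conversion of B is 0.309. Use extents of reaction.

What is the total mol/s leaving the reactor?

B reacted = 0.309 × 480.2 = 148.4 mol/s; ν_B = −3, so ξ = 148.4/3 = 49.46 mol/s.
Outlet amounts (n = n₀ + ν ξ):
  A: 796.8 − 2(49.46) = 697.9
  B: 480.2 − 3(49.46) = 331.8
  C: 0 + 1(49.46) = 49.46
  D: 0 + 3(49.46) = 148.4
Total out = 697.9 + 331.8 + 49.46 + 148.4 = 1228 mol/s.

1230 mol/s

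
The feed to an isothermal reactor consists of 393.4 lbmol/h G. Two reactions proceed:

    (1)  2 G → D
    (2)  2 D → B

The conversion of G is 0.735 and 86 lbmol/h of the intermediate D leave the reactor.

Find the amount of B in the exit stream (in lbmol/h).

Conversion of G: G consumed = 2ξ₁ = 0.735 × 393.4 → ξ₁ = 144.6 lbmol/h.
D balance: n_D = 0 + 1ξ₁ − 2ξ₂ = 86 → ξ₂ = (1·144.6 − 86)/2 = 29.29 lbmol/h.
Outlet amounts (n = n₀ + Σ ν·ξ):
  G: 393.4 − 2(144.6) = 104.3
  D: 0 + 1(144.6) − 2(29.29) = 86
  B: 0 + 1(29.29) = 29.29

29.3 lbmol/h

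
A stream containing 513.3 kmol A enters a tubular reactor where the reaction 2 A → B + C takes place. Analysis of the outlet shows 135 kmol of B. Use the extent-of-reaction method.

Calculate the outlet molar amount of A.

For B: n = n₀ + 1ξ → 135 = 0 + 1ξ, giving ξ = 135 kmol.
Outlet amounts (n = n₀ + ν ξ):
  A: 513.3 − 2(135) = 243.3
  B: 0 + 1(135) = 135
  C: 0 + 1(135) = 135

243 kmol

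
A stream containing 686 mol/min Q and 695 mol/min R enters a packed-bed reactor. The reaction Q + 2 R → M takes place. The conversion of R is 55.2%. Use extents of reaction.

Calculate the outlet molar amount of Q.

R reacted = 0.552 × 695 = 383.6 mol/min; ν_R = −2, so ξ = 383.6/2 = 191.8 mol/min.
Outlet amounts (n = n₀ + ν ξ):
  Q: 686 − 1(191.8) = 494.2
  R: 695 − 2(191.8) = 311.4
  M: 0 + 1(191.8) = 191.8

494 mol/min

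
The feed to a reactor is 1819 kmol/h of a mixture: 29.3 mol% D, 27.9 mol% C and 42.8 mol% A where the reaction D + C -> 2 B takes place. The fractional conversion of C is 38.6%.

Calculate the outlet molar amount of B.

C reacted = 0.386 × 507.5 = 195.9 kmol/h; ν_C = −1, so ξ = 195.9/1 = 195.9 kmol/h.
Outlet amounts (n = n₀ + ν ξ):
  D: 533 − 1(195.9) = 337.1
  C: 507.5 − 1(195.9) = 311.6
  B: 0 + 2(195.9) = 391.8
  A: 778.5 (inert)

392 kmol/h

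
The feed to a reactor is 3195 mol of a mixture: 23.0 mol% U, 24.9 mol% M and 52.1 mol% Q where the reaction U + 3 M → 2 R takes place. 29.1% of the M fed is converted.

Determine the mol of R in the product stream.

M reacted = 0.291 × 795.6 = 231.5 mol; ν_M = −3, so ξ = 231.5/3 = 77.17 mol.
Outlet amounts (n = n₀ + ν ξ):
  U: 734.9 − 1(77.17) = 657.7
  M: 795.6 − 3(77.17) = 564
  R: 0 + 2(77.17) = 154.3
  Q: 1665 (inert)

154 mol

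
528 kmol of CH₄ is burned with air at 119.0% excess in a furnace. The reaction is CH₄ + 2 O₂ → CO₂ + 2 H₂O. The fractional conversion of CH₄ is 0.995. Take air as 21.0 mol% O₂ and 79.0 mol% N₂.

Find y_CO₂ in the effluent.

Stoichiometric O₂ = 2 × 528 = 1056 kmol; O₂ fed = 1056 × 2.190 = 2313 kmol.
N₂ fed = 2313 × 79/21 = 8700 kmol.
Fuel reacted = 0.995 × 528 → ξ = 525.4 kmol.
Outlet (n = n₀ + ν ξ):
  CH₄: 528 − 1(525.4) = 2.64
  O₂: 2313 − 2(525.4) = 1262
  N₂: 8700 (inert)
  CO₂: 0 + 1(525.4) = 525.4
  H₂O: 0 + 2(525.4) = 1051
Total out = 11540 kmol; y_CO₂ = 525.4 / 11540 = 0.04552.

0.0455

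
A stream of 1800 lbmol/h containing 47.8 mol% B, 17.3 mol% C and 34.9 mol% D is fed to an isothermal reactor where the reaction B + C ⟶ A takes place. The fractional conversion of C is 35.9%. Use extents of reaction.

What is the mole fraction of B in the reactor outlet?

0.443

C reacted = 0.359 × 311.4 = 111.8 lbmol/h; ν_C = −1, so ξ = 111.8/1 = 111.8 lbmol/h.
Outlet amounts (n = n₀ + ν ξ):
  B: 860.4 − 1(111.8) = 748.6
  C: 311.4 − 1(111.8) = 199.6
  A: 0 + 1(111.8) = 111.8
  D: 628.2 (inert)
Total out = 1688 lbmol/h; y_B = 748.6 / 1688 = 0.4434.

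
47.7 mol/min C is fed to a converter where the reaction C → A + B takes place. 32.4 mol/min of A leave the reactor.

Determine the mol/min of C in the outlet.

For A: n = n₀ + 1ξ → 32.4 = 0 + 1ξ, giving ξ = 32.4 mol/min.
Outlet amounts (n = n₀ + ν ξ):
  C: 47.7 − 1(32.4) = 15.3
  A: 0 + 1(32.4) = 32.4
  B: 0 + 1(32.4) = 32.4

15.3 mol/min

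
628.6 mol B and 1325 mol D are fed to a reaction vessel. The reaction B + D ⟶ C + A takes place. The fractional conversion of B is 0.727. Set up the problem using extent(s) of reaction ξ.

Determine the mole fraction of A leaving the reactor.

0.234

B reacted = 0.727 × 628.6 = 457 mol; ν_B = −1, so ξ = 457/1 = 457 mol.
Outlet amounts (n = n₀ + ν ξ):
  B: 628.6 − 1(457) = 171.6
  D: 1325 − 1(457) = 868
  C: 0 + 1(457) = 457
  A: 0 + 1(457) = 457
Total out = 1954 mol; y_A = 457 / 1954 = 0.2339.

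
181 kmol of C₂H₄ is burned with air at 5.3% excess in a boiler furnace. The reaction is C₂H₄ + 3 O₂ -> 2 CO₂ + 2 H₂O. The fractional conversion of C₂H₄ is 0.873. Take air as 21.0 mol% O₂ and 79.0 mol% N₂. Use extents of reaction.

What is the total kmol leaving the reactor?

Stoichiometric O₂ = 3 × 181 = 543 kmol; O₂ fed = 543 × 1.053 = 571.8 kmol.
N₂ fed = 571.8 × 79/21 = 2151 kmol.
Fuel reacted = 0.873 × 181 → ξ = 158 kmol.
Outlet (n = n₀ + ν ξ):
  C₂H₄: 181 − 1(158) = 22.99
  O₂: 571.8 − 3(158) = 97.74
  N₂: 2151 (inert)
  CO₂: 0 + 2(158) = 316
  H₂O: 0 + 2(158) = 316
Total out = 22.99 + 97.74 + 2151 + 316 + 316 = 2904 kmol.

2900 kmol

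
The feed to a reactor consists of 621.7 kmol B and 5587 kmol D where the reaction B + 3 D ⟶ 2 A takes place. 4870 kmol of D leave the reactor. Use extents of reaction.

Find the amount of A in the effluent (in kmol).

478 kmol

For D: n = n₀ − 3ξ → 4870 = 5587 − 3ξ, giving ξ = 239 kmol.
Outlet amounts (n = n₀ + ν ξ):
  B: 621.7 − 1(239) = 382.7
  D: 5587 − 3(239) = 4870
  A: 0 + 2(239) = 478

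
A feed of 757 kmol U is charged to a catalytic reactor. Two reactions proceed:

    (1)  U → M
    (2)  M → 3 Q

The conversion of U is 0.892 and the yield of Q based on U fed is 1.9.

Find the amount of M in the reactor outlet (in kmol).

Conversion of U: U consumed = 1ξ₁ = 0.892 × 757 → ξ₁ = 675.2 kmol.
Yield of Q: 3ξ₂ / 757 = 1.9 → ξ₂ = 479.4 kmol.
Outlet amounts (n = n₀ + Σ ν·ξ):
  U: 757 − 1(675.2) = 81.76
  M: 0 + 1(675.2) − 1(479.4) = 195.8
  Q: 0 + 3(479.4) = 1438

196 kmol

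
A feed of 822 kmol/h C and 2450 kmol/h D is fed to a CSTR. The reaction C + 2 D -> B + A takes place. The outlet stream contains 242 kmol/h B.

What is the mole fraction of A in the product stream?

For B: n = n₀ + 1ξ → 242 = 0 + 1ξ, giving ξ = 242 kmol/h.
Outlet amounts (n = n₀ + ν ξ):
  C: 822 − 1(242) = 580
  D: 2450 − 2(242) = 1966
  B: 0 + 1(242) = 242
  A: 0 + 1(242) = 242
Total out = 3030 kmol/h; y_A = 242 / 3030 = 0.07987.

0.0799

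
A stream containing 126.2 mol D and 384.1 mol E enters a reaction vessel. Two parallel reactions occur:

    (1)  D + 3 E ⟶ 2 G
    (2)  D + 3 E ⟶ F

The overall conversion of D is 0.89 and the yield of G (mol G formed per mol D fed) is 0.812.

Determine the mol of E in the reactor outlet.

Yield of G: 2ξ₁ / 126.2 = 0.812 → ξ₁ = 51.24 mol.
Conversion of D: 1ξ₁ + 1ξ₂ = 0.89 × 126.2 = 112.3 → ξ₂ = 61.08 mol.
Outlet amounts (n = n₀ + Σ ν·ξ):
  D: 126.2 − 1(51.24) − 1(61.08) = 13.88
  E: 384.1 − 3(51.24) − 3(61.08) = 47.15
  G: 0 + 2(51.24) = 102.5
  F: 0 + 1(61.08) = 61.08

47.1 mol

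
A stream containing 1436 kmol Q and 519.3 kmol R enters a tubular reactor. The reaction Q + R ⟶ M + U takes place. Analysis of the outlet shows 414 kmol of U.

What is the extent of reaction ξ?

ξ = 414 kmol

For U: n = n₀ + 1ξ → 414 = 0 + 1ξ, giving ξ = 414 kmol.
Outlet amounts (n = n₀ + ν ξ):
  Q: 1436 − 1(414) = 1022
  R: 519.3 − 1(414) = 105.3
  M: 0 + 1(414) = 414
  U: 0 + 1(414) = 414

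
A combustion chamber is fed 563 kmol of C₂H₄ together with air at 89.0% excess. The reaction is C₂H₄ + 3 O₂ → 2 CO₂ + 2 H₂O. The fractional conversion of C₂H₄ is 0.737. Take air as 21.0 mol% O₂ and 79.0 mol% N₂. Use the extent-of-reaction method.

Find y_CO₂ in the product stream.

0.0526

Stoichiometric O₂ = 3 × 563 = 1689 kmol; O₂ fed = 1689 × 1.890 = 3192 kmol.
N₂ fed = 3192 × 79/21 = 12010 kmol.
Fuel reacted = 0.737 × 563 → ξ = 414.9 kmol.
Outlet (n = n₀ + ν ξ):
  C₂H₄: 563 − 1(414.9) = 148.1
  O₂: 3192 − 3(414.9) = 1947
  N₂: 12010 (inert)
  CO₂: 0 + 2(414.9) = 829.9
  H₂O: 0 + 2(414.9) = 829.9
Total out = 15760 kmol; y_CO₂ = 829.9 / 15760 = 0.05264.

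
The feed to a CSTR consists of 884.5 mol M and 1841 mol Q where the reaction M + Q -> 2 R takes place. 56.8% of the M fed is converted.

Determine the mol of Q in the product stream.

1340 mol

M reacted = 0.568 × 884.5 = 502.4 mol; ν_M = −1, so ξ = 502.4/1 = 502.4 mol.
Outlet amounts (n = n₀ + ν ξ):
  M: 884.5 − 1(502.4) = 382.1
  Q: 1841 − 1(502.4) = 1339
  R: 0 + 2(502.4) = 1005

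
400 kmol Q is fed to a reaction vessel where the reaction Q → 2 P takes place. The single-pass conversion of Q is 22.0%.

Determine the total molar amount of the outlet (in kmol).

Q reacted = 0.22 × 400 = 88 kmol; ν_Q = −1, so ξ = 88/1 = 88 kmol.
Outlet amounts (n = n₀ + ν ξ):
  Q: 400 − 1(88) = 312
  P: 0 + 2(88) = 176
Total out = 312 + 176 = 488 kmol.

488 kmol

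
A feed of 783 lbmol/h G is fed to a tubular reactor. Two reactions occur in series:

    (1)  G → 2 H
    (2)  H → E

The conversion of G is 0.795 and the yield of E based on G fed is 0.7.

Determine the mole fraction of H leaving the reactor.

Conversion of G: G consumed = 1ξ₁ = 0.795 × 783 → ξ₁ = 622.5 lbmol/h.
Yield of E: 1ξ₂ / 783 = 0.7 → ξ₂ = 548.1 lbmol/h.
Outlet amounts (n = n₀ + Σ ν·ξ):
  G: 783 − 1(622.5) = 160.5
  H: 0 + 2(622.5) − 1(548.1) = 696.9
  E: 0 + 1(548.1) = 548.1
Total out = 1405 lbmol/h; y_H = 696.9 / 1405 = 0.4958.

0.496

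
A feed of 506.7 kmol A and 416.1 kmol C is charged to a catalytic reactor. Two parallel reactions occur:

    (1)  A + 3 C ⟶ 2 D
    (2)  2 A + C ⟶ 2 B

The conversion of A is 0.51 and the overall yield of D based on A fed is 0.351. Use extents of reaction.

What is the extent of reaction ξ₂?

Yield of D: 2ξ₁ / 506.7 = 0.351 → ξ₁ = 88.93 kmol.
Conversion of A: 1ξ₁ + 2ξ₂ = 0.51 × 506.7 = 258.4 → ξ₂ = 84.75 kmol.
Outlet amounts (n = n₀ + Σ ν·ξ):
  A: 506.7 − 1(88.93) − 2(84.75) = 248.3
  C: 416.1 − 3(88.93) − 1(84.75) = 64.58
  D: 0 + 2(88.93) = 177.9
  B: 0 + 2(84.75) = 169.5

ξ₂ = 84.7 kmol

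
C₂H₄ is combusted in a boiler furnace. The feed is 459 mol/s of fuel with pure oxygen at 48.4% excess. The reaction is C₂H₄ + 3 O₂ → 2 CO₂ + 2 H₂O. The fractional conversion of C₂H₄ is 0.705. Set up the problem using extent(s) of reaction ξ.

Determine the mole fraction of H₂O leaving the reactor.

Stoichiometric O₂ = 3 × 459 = 1377 mol/s; O₂ fed = 1377 × 1.484 = 2043 mol/s.
Fuel reacted = 0.705 × 459 → ξ = 323.6 mol/s.
Outlet (n = n₀ + ν ξ):
  C₂H₄: 459 − 1(323.6) = 135.4
  O₂: 2043 − 3(323.6) = 1073
  CO₂: 0 + 2(323.6) = 647.2
  H₂O: 0 + 2(323.6) = 647.2
Total out = 2502 mol/s; y_H₂O = 647.2 / 2502 = 0.2586.

0.259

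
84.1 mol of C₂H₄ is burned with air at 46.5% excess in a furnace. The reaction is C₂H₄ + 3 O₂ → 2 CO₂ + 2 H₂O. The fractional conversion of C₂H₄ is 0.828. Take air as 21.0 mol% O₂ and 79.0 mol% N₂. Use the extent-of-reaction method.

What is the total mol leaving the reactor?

Stoichiometric O₂ = 3 × 84.1 = 252.3 mol; O₂ fed = 252.3 × 1.465 = 369.6 mol.
N₂ fed = 369.6 × 79/21 = 1390 mol.
Fuel reacted = 0.828 × 84.1 → ξ = 69.63 mol.
Outlet (n = n₀ + ν ξ):
  C₂H₄: 84.1 − 1(69.63) = 14.47
  O₂: 369.6 − 3(69.63) = 160.7
  N₂: 1390 (inert)
  CO₂: 0 + 2(69.63) = 139.3
  H₂O: 0 + 2(69.63) = 139.3
Total out = 14.47 + 160.7 + 1390 + 139.3 + 139.3 = 1844 mol.

1840 mol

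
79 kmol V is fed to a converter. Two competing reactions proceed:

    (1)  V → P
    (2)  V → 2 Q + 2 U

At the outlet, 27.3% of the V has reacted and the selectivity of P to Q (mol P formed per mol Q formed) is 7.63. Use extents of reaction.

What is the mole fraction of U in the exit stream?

0.032

Conversion of V: V consumed = 0.273 × 79 = 21.57 kmol = 1ξ₁ + 1ξ₂.
Selectivity: 1ξ₁ / (2ξ₂) = 7.63 → ξ₁ = 15.26 ξ₂.
Substitute: (1·15.26 + 1) ξ₂ = 21.57 → ξ₂ = 1.326 kmol, ξ₁ = 20.24 kmol.
Outlet amounts (n = n₀ + Σ ν·ξ):
  V: 79 − 1(20.24) − 1(1.326) = 57.43
  P: 0 + 1(20.24) = 20.24
  Q: 0 + 2(1.326) = 2.653
  U: 0 + 2(1.326) = 2.653
Total out = 82.98 kmol; y_U = 2.653 / 82.98 = 0.03197.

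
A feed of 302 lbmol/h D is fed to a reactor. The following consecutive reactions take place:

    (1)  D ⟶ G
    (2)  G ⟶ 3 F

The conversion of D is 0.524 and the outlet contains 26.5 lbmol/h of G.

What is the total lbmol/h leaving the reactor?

565 lbmol/h

Conversion of D: D consumed = 1ξ₁ = 0.524 × 302 → ξ₁ = 158.2 lbmol/h.
G balance: n_G = 0 + 1ξ₁ − 1ξ₂ = 26.5 → ξ₂ = (1·158.2 − 26.5)/1 = 131.7 lbmol/h.
Outlet amounts (n = n₀ + Σ ν·ξ):
  D: 302 − 1(158.2) = 143.8
  G: 0 + 1(158.2) − 1(131.7) = 26.5
  F: 0 + 3(131.7) = 395.2
Total out = 143.8 + 26.5 + 395.2 = 565.5 lbmol/h.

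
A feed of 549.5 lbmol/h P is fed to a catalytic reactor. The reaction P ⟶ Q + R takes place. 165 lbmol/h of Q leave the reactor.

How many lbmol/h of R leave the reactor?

For Q: n = n₀ + 1ξ → 165 = 0 + 1ξ, giving ξ = 165 lbmol/h.
Outlet amounts (n = n₀ + ν ξ):
  P: 549.5 − 1(165) = 384.5
  Q: 0 + 1(165) = 165
  R: 0 + 1(165) = 165

165 lbmol/h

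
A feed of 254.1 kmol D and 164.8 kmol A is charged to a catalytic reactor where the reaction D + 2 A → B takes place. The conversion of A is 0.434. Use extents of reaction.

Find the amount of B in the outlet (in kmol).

35.8 kmol

A reacted = 0.434 × 164.8 = 71.52 kmol; ν_A = −2, so ξ = 71.52/2 = 35.76 kmol.
Outlet amounts (n = n₀ + ν ξ):
  D: 254.1 − 1(35.76) = 218.3
  A: 164.8 − 2(35.76) = 93.28
  B: 0 + 1(35.76) = 35.76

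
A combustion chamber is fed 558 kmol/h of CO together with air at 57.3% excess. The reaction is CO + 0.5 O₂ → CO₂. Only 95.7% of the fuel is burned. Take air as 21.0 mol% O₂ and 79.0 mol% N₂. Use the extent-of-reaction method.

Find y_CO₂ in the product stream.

0.224

Stoichiometric O₂ = 0.5 × 558 = 279 kmol/h; O₂ fed = 279 × 1.573 = 438.9 kmol/h.
N₂ fed = 438.9 × 79/21 = 1651 kmol/h.
Fuel reacted = 0.957 × 558 → ξ = 534 kmol/h.
Outlet (n = n₀ + ν ξ):
  CO: 558 − 1(534) = 23.99
  O₂: 438.9 − 0.5(534) = 171.9
  N₂: 1651 (inert)
  CO₂: 0 + 1(534) = 534
Total out = 2381 kmol/h; y_CO₂ = 534 / 2381 = 0.2243.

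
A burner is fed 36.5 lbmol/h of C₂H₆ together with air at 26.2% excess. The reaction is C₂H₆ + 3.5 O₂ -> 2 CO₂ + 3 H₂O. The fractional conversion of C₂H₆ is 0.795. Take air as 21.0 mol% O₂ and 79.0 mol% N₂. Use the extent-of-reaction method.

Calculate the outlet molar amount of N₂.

606 lbmol/h

Stoichiometric O₂ = 3.5 × 36.5 = 127.8 lbmol/h; O₂ fed = 127.8 × 1.262 = 161.2 lbmol/h.
N₂ fed = 161.2 × 79/21 = 606.5 lbmol/h.
Fuel reacted = 0.795 × 36.5 → ξ = 29.02 lbmol/h.
Outlet (n = n₀ + ν ξ):
  C₂H₆: 36.5 − 1(29.02) = 7.482
  O₂: 161.2 − 3.5(29.02) = 59.66
  N₂: 606.5 (inert)
  CO₂: 0 + 2(29.02) = 58.04
  H₂O: 0 + 3(29.02) = 87.05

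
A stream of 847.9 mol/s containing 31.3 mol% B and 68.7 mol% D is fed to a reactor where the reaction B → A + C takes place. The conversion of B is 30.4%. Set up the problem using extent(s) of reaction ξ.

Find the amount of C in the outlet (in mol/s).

80.7 mol/s

B reacted = 0.304 × 265.4 = 80.68 mol/s; ν_B = −1, so ξ = 80.68/1 = 80.68 mol/s.
Outlet amounts (n = n₀ + ν ξ):
  B: 265.4 − 1(80.68) = 184.7
  A: 0 + 1(80.68) = 80.68
  C: 0 + 1(80.68) = 80.68
  D: 582.5 (inert)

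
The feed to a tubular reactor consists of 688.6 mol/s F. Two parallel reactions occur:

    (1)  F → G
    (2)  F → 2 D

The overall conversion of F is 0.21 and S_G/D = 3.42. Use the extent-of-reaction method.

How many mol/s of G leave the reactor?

Conversion of F: F consumed = 0.21 × 688.6 = 144.6 mol/s = 1ξ₁ + 1ξ₂.
Selectivity: 1ξ₁ / (2ξ₂) = 3.42 → ξ₁ = 6.84 ξ₂.
Substitute: (1·6.84 + 1) ξ₂ = 144.6 → ξ₂ = 18.44 mol/s, ξ₁ = 126.2 mol/s.
Outlet amounts (n = n₀ + Σ ν·ξ):
  F: 688.6 − 1(126.2) − 1(18.44) = 544
  G: 0 + 1(126.2) = 126.2
  D: 0 + 2(18.44) = 36.89

126 mol/s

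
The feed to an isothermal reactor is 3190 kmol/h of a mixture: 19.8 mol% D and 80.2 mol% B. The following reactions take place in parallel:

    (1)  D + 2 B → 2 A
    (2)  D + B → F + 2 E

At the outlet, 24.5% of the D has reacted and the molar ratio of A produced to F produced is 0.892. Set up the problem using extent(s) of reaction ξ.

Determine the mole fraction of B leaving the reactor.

Conversion of D: D consumed = 0.245 × 631.6 = 154.7 kmol/h = 1ξ₁ + 1ξ₂.
Selectivity: 2ξ₁ / (1ξ₂) = 0.892 → ξ₁ = 0.446 ξ₂.
Substitute: (1·0.446 + 1) ξ₂ = 154.7 → ξ₂ = 107 kmol/h, ξ₁ = 47.73 kmol/h.
Outlet amounts (n = n₀ + Σ ν·ξ):
  D: 631.6 − 1(47.73) − 1(107) = 476.9
  B: 2558 − 2(47.73) − 1(107) = 2356
  A: 0 + 2(47.73) = 95.46
  F: 0 + 1(107) = 107
  E: 0 + 2(107) = 214
Total out = 3249 kmol/h; y_B = 2356 / 3249 = 0.7251.

0.725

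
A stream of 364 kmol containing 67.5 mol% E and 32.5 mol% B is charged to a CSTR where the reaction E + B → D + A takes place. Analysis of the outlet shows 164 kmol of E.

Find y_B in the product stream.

For E: n = n₀ − 1ξ → 164 = 245.7 − 1ξ, giving ξ = 81.7 kmol.
Outlet amounts (n = n₀ + ν ξ):
  E: 245.7 − 1(81.7) = 164
  B: 118.3 − 1(81.7) = 36.6
  D: 0 + 1(81.7) = 81.7
  A: 0 + 1(81.7) = 81.7
Total out = 364 kmol; y_B = 36.6 / 364 = 0.1005.

0.101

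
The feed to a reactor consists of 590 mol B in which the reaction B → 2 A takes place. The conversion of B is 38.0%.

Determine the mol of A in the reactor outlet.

448 mol

B reacted = 0.38 × 590 = 224.2 mol; ν_B = −1, so ξ = 224.2/1 = 224.2 mol.
Outlet amounts (n = n₀ + ν ξ):
  B: 590 − 1(224.2) = 365.8
  A: 0 + 2(224.2) = 448.4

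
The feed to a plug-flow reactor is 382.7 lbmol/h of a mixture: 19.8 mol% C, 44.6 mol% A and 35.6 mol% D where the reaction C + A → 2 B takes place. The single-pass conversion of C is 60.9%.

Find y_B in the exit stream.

C reacted = 0.609 × 75.77 = 46.15 lbmol/h; ν_C = −1, so ξ = 46.15/1 = 46.15 lbmol/h.
Outlet amounts (n = n₀ + ν ξ):
  C: 75.77 − 1(46.15) = 29.63
  A: 170.7 − 1(46.15) = 124.5
  B: 0 + 2(46.15) = 92.29
  D: 136.2 (inert)
Total out = 382.7 lbmol/h; y_B = 92.29 / 382.7 = 0.2412.

0.241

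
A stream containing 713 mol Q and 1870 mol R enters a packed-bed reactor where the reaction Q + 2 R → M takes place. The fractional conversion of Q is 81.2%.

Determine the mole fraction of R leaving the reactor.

Q reacted = 0.812 × 713 = 579 mol; ν_Q = −1, so ξ = 579/1 = 579 mol.
Outlet amounts (n = n₀ + ν ξ):
  Q: 713 − 1(579) = 134
  R: 1870 − 2(579) = 712.1
  M: 0 + 1(579) = 579
Total out = 1425 mol; y_R = 712.1 / 1425 = 0.4997.

0.5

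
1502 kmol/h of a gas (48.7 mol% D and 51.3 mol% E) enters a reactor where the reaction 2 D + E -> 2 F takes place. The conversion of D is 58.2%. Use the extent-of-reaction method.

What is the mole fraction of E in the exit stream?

D reacted = 0.582 × 731.5 = 425.7 kmol/h; ν_D = −2, so ξ = 425.7/2 = 212.9 kmol/h.
Outlet amounts (n = n₀ + ν ξ):
  D: 731.5 − 2(212.9) = 305.8
  E: 770.5 − 1(212.9) = 557.7
  F: 0 + 2(212.9) = 425.7
Total out = 1289 kmol/h; y_E = 557.7 / 1289 = 0.4326.

0.433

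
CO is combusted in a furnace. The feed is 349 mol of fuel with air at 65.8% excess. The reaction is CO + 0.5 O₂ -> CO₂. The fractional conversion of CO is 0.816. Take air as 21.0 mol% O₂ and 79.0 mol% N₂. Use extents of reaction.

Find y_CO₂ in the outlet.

0.18

Stoichiometric O₂ = 0.5 × 349 = 174.5 mol; O₂ fed = 174.5 × 1.658 = 289.3 mol.
N₂ fed = 289.3 × 79/21 = 1088 mol.
Fuel reacted = 0.816 × 349 → ξ = 284.8 mol.
Outlet (n = n₀ + ν ξ):
  CO: 349 − 1(284.8) = 64.22
  O₂: 289.3 − 0.5(284.8) = 146.9
  N₂: 1088 (inert)
  CO₂: 0 + 1(284.8) = 284.8
Total out = 1584 mol; y_CO₂ = 284.8 / 1584 = 0.1798.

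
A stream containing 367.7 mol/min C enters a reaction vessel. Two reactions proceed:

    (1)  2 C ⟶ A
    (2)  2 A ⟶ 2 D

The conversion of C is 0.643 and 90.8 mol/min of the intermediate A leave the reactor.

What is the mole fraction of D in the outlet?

Conversion of C: C consumed = 2ξ₁ = 0.643 × 367.7 → ξ₁ = 118.2 mol/min.
A balance: n_A = 0 + 1ξ₁ − 2ξ₂ = 90.8 → ξ₂ = (1·118.2 − 90.8)/2 = 13.71 mol/min.
Outlet amounts (n = n₀ + Σ ν·ξ):
  C: 367.7 − 2(118.2) = 131.3
  A: 0 + 1(118.2) − 2(13.71) = 90.8
  D: 0 + 2(13.71) = 27.42
Total out = 249.5 mol/min; y_D = 27.42 / 249.5 = 0.1099.

0.11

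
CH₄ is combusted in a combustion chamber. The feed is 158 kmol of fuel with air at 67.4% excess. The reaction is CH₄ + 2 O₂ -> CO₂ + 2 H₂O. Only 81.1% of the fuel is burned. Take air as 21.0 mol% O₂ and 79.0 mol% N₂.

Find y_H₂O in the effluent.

Stoichiometric O₂ = 2 × 158 = 316 kmol; O₂ fed = 316 × 1.674 = 529 kmol.
N₂ fed = 529 × 79/21 = 1990 kmol.
Fuel reacted = 0.811 × 158 → ξ = 128.1 kmol.
Outlet (n = n₀ + ν ξ):
  CH₄: 158 − 1(128.1) = 29.86
  O₂: 529 − 2(128.1) = 272.7
  N₂: 1990 (inert)
  CO₂: 0 + 1(128.1) = 128.1
  H₂O: 0 + 2(128.1) = 256.3
Total out = 2677 kmol; y_H₂O = 256.3 / 2677 = 0.09573.

0.0957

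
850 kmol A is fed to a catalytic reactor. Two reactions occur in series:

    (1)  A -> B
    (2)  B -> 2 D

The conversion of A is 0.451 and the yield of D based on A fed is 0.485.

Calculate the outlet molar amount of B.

177 kmol

Conversion of A: A consumed = 1ξ₁ = 0.451 × 850 → ξ₁ = 383.4 kmol.
Yield of D: 2ξ₂ / 850 = 0.485 → ξ₂ = 206.1 kmol.
Outlet amounts (n = n₀ + Σ ν·ξ):
  A: 850 − 1(383.4) = 466.6
  B: 0 + 1(383.4) − 1(206.1) = 177.2
  D: 0 + 2(206.1) = 412.2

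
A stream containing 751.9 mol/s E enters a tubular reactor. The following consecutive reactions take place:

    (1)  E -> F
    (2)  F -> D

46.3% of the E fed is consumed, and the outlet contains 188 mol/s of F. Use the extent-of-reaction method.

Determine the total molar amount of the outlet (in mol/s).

752 mol/s

Conversion of E: E consumed = 1ξ₁ = 0.463 × 751.9 → ξ₁ = 348.1 mol/s.
F balance: n_F = 0 + 1ξ₁ − 1ξ₂ = 188 → ξ₂ = (1·348.1 − 188)/1 = 160.1 mol/s.
Outlet amounts (n = n₀ + Σ ν·ξ):
  E: 751.9 − 1(348.1) = 403.8
  F: 0 + 1(348.1) − 1(160.1) = 188
  D: 0 + 1(160.1) = 160.1
Total out = 403.8 + 188 + 160.1 = 751.9 mol/s.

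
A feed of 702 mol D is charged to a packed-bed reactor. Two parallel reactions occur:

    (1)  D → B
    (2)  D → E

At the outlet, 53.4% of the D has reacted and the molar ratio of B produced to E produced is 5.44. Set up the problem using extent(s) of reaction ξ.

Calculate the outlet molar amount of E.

58.2 mol

Conversion of D: D consumed = 0.534 × 702 = 374.9 mol = 1ξ₁ + 1ξ₂.
Selectivity: 1ξ₁ / (1ξ₂) = 5.44 → ξ₁ = 5.44 ξ₂.
Substitute: (1·5.44 + 1) ξ₂ = 374.9 → ξ₂ = 58.21 mol, ξ₁ = 316.7 mol.
Outlet amounts (n = n₀ + Σ ν·ξ):
  D: 702 − 1(316.7) − 1(58.21) = 327.1
  B: 0 + 1(316.7) = 316.7
  E: 0 + 1(58.21) = 58.21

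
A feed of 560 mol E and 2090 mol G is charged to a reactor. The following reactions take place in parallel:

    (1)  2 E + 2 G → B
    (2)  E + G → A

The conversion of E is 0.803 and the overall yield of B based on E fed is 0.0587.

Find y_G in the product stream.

0.757

Yield of B: 1ξ₁ / 560 = 0.0587 → ξ₁ = 32.87 mol.
Conversion of E: 2ξ₁ + 1ξ₂ = 0.803 × 560 = 449.7 → ξ₂ = 383.9 mol.
Outlet amounts (n = n₀ + Σ ν·ξ):
  E: 560 − 2(32.87) − 1(383.9) = 110.3
  G: 2090 − 2(32.87) − 1(383.9) = 1640
  B: 0 + 1(32.87) = 32.87
  A: 0 + 1(383.9) = 383.9
Total out = 2167 mol; y_G = 1640 / 2167 = 0.7568.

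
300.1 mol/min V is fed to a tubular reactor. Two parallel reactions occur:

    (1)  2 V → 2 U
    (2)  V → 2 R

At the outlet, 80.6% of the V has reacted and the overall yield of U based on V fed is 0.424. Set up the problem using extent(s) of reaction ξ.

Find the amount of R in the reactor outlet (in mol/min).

Yield of U: 2ξ₁ / 300.1 = 0.424 → ξ₁ = 63.62 mol/min.
Conversion of V: 2ξ₁ + 1ξ₂ = 0.806 × 300.1 = 241.9 → ξ₂ = 114.6 mol/min.
Outlet amounts (n = n₀ + Σ ν·ξ):
  V: 300.1 − 2(63.62) − 1(114.6) = 58.22
  U: 0 + 2(63.62) = 127.2
  R: 0 + 2(114.6) = 229.3

229 mol/min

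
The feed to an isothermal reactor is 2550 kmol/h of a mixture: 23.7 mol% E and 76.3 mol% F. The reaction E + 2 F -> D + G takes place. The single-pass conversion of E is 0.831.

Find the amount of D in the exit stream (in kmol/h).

502 kmol/h

E reacted = 0.831 × 604.4 = 502.2 kmol/h; ν_E = −1, so ξ = 502.2/1 = 502.2 kmol/h.
Outlet amounts (n = n₀ + ν ξ):
  E: 604.4 − 1(502.2) = 102.1
  F: 1946 − 2(502.2) = 941.2
  D: 0 + 1(502.2) = 502.2
  G: 0 + 1(502.2) = 502.2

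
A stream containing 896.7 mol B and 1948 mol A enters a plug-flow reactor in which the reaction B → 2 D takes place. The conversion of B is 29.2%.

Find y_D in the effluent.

0.169

B reacted = 0.292 × 896.7 = 261.8 mol; ν_B = −1, so ξ = 261.8/1 = 261.8 mol.
Outlet amounts (n = n₀ + ν ξ):
  B: 896.7 − 1(261.8) = 634.9
  D: 0 + 2(261.8) = 523.7
  A: 1948 (inert)
Total out = 3107 mol; y_D = 523.7 / 3107 = 0.1686.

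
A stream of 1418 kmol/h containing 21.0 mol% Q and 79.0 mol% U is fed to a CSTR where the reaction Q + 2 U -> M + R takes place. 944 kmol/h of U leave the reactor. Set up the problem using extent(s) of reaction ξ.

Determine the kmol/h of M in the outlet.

88.1 kmol/h

For U: n = n₀ − 2ξ → 944 = 1120 − 2ξ, giving ξ = 88.11 kmol/h.
Outlet amounts (n = n₀ + ν ξ):
  Q: 297.8 − 1(88.11) = 209.7
  U: 1120 − 2(88.11) = 944
  M: 0 + 1(88.11) = 88.11
  R: 0 + 1(88.11) = 88.11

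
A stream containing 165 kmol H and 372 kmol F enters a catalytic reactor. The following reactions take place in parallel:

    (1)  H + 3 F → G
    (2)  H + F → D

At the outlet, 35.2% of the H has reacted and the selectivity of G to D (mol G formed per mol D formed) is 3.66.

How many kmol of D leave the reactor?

12.5 kmol

Conversion of H: H consumed = 0.352 × 165 = 58.08 kmol = 1ξ₁ + 1ξ₂.
Selectivity: 1ξ₁ / (1ξ₂) = 3.66 → ξ₁ = 3.66 ξ₂.
Substitute: (1·3.66 + 1) ξ₂ = 58.08 → ξ₂ = 12.46 kmol, ξ₁ = 45.62 kmol.
Outlet amounts (n = n₀ + Σ ν·ξ):
  H: 165 − 1(45.62) − 1(12.46) = 106.9
  F: 372 − 3(45.62) − 1(12.46) = 222.7
  G: 0 + 1(45.62) = 45.62
  D: 0 + 1(12.46) = 12.46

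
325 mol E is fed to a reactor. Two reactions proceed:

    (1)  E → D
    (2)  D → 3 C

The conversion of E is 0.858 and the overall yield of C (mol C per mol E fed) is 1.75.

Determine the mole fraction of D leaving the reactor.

0.127

Conversion of E: E consumed = 1ξ₁ = 0.858 × 325 → ξ₁ = 278.9 mol.
Yield of C: 3ξ₂ / 325 = 1.75 → ξ₂ = 189.6 mol.
Outlet amounts (n = n₀ + Σ ν·ξ):
  E: 325 − 1(278.9) = 46.15
  D: 0 + 1(278.9) − 1(189.6) = 89.27
  C: 0 + 3(189.6) = 568.8
Total out = 704.2 mol; y_D = 89.27 / 704.2 = 0.1268.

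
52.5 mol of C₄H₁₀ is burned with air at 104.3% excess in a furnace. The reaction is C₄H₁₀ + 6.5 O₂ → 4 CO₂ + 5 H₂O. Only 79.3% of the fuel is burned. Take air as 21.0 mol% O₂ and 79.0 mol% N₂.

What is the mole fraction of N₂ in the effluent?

Stoichiometric O₂ = 6.5 × 52.5 = 341.2 mol; O₂ fed = 341.2 × 2.043 = 697.2 mol.
N₂ fed = 697.2 × 79/21 = 2623 mol.
Fuel reacted = 0.793 × 52.5 → ξ = 41.63 mol.
Outlet (n = n₀ + ν ξ):
  C₄H₁₀: 52.5 − 1(41.63) = 10.87
  O₂: 697.2 − 6.5(41.63) = 426.6
  N₂: 2623 (inert)
  CO₂: 0 + 4(41.63) = 166.5
  H₂O: 0 + 5(41.63) = 208.2
Total out = 3435 mol; y_N₂ = 2623 / 3435 = 0.7636.

0.764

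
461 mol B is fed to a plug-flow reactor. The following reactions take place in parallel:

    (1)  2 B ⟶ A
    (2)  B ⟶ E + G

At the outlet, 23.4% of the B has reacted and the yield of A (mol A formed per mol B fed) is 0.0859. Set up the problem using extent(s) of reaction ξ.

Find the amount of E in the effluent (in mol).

Yield of A: 1ξ₁ / 461 = 0.0859 → ξ₁ = 39.6 mol.
Conversion of B: 2ξ₁ + 1ξ₂ = 0.234 × 461 = 107.9 → ξ₂ = 28.67 mol.
Outlet amounts (n = n₀ + Σ ν·ξ):
  B: 461 − 2(39.6) − 1(28.67) = 353.1
  A: 0 + 1(39.6) = 39.6
  E: 0 + 1(28.67) = 28.67
  G: 0 + 1(28.67) = 28.67

28.7 mol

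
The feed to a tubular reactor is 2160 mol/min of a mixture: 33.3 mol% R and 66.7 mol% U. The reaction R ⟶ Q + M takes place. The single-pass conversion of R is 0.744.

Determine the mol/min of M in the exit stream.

535 mol/min

R reacted = 0.744 × 719.3 = 535.1 mol/min; ν_R = −1, so ξ = 535.1/1 = 535.1 mol/min.
Outlet amounts (n = n₀ + ν ξ):
  R: 719.3 − 1(535.1) = 184.1
  Q: 0 + 1(535.1) = 535.1
  M: 0 + 1(535.1) = 535.1
  U: 1441 (inert)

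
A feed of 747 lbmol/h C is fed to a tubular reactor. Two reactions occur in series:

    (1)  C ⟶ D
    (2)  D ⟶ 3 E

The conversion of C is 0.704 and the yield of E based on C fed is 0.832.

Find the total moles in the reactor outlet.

1160 lbmol/h

Conversion of C: C consumed = 1ξ₁ = 0.704 × 747 → ξ₁ = 525.9 lbmol/h.
Yield of E: 3ξ₂ / 747 = 0.832 → ξ₂ = 207.2 lbmol/h.
Outlet amounts (n = n₀ + Σ ν·ξ):
  C: 747 − 1(525.9) = 221.1
  D: 0 + 1(525.9) − 1(207.2) = 318.7
  E: 0 + 3(207.2) = 621.5
Total out = 221.1 + 318.7 + 621.5 = 1161 lbmol/h.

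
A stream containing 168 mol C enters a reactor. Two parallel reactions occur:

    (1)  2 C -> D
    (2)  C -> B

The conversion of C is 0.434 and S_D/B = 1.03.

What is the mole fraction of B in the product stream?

Conversion of C: C consumed = 0.434 × 168 = 72.91 mol = 2ξ₁ + 1ξ₂.
Selectivity: 1ξ₁ / (1ξ₂) = 1.03 → ξ₁ = 1.03 ξ₂.
Substitute: (2·1.03 + 1) ξ₂ = 72.91 → ξ₂ = 23.83 mol, ξ₁ = 24.54 mol.
Outlet amounts (n = n₀ + Σ ν·ξ):
  C: 168 − 2(24.54) − 1(23.83) = 95.09
  D: 0 + 1(24.54) = 24.54
  B: 0 + 1(23.83) = 23.83
Total out = 143.5 mol; y_B = 23.83 / 143.5 = 0.1661.

0.166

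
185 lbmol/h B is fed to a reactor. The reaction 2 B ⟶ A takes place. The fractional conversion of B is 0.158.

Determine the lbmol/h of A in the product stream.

14.6 lbmol/h

B reacted = 0.158 × 185 = 29.23 lbmol/h; ν_B = −2, so ξ = 29.23/2 = 14.62 lbmol/h.
Outlet amounts (n = n₀ + ν ξ):
  B: 185 − 2(14.62) = 155.8
  A: 0 + 1(14.62) = 14.62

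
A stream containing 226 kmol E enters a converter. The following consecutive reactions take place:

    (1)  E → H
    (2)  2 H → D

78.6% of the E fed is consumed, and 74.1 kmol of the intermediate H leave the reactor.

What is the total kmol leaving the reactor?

Conversion of E: E consumed = 1ξ₁ = 0.786 × 226 → ξ₁ = 177.6 kmol.
H balance: n_H = 0 + 1ξ₁ − 2ξ₂ = 74.1 → ξ₂ = (1·177.6 − 74.1)/2 = 51.77 kmol.
Outlet amounts (n = n₀ + Σ ν·ξ):
  E: 226 − 1(177.6) = 48.36
  H: 0 + 1(177.6) − 2(51.77) = 74.1
  D: 0 + 1(51.77) = 51.77
Total out = 48.36 + 74.1 + 51.77 = 174.2 kmol.

174 kmol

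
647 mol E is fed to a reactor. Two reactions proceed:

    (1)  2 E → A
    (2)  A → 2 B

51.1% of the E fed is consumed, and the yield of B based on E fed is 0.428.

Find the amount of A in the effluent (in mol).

Conversion of E: E consumed = 2ξ₁ = 0.511 × 647 → ξ₁ = 165.3 mol.
Yield of B: 2ξ₂ / 647 = 0.428 → ξ₂ = 138.5 mol.
Outlet amounts (n = n₀ + Σ ν·ξ):
  E: 647 − 2(165.3) = 316.4
  A: 0 + 1(165.3) − 1(138.5) = 26.85
  B: 0 + 2(138.5) = 276.9

26.9 mol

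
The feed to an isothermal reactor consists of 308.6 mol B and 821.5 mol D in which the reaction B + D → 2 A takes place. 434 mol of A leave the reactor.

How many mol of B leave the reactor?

For A: n = n₀ + 2ξ → 434 = 0 + 2ξ, giving ξ = 217 mol.
Outlet amounts (n = n₀ + ν ξ):
  B: 308.6 − 1(217) = 91.6
  D: 821.5 − 1(217) = 604.5
  A: 0 + 2(217) = 434

91.6 mol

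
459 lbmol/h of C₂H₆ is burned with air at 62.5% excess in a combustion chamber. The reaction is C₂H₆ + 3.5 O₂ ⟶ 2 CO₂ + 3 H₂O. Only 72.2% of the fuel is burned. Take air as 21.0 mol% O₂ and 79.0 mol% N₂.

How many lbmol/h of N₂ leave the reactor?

Stoichiometric O₂ = 3.5 × 459 = 1606 lbmol/h; O₂ fed = 1606 × 1.625 = 2611 lbmol/h.
N₂ fed = 2611 × 79/21 = 9821 lbmol/h.
Fuel reacted = 0.722 × 459 → ξ = 331.4 lbmol/h.
Outlet (n = n₀ + ν ξ):
  C₂H₆: 459 − 1(331.4) = 127.6
  O₂: 2611 − 3.5(331.4) = 1451
  N₂: 9821 (inert)
  CO₂: 0 + 2(331.4) = 662.8
  H₂O: 0 + 3(331.4) = 994.2

9820 lbmol/h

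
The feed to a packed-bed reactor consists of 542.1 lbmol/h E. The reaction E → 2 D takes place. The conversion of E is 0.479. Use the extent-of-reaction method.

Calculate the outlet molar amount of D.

519 lbmol/h

E reacted = 0.479 × 542.1 = 259.7 lbmol/h; ν_E = −1, so ξ = 259.7/1 = 259.7 lbmol/h.
Outlet amounts (n = n₀ + ν ξ):
  E: 542.1 − 1(259.7) = 282.4
  D: 0 + 2(259.7) = 519.3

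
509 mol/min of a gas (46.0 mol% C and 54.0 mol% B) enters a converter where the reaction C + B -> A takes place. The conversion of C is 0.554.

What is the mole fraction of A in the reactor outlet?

C reacted = 0.554 × 234.1 = 129.7 mol/min; ν_C = −1, so ξ = 129.7/1 = 129.7 mol/min.
Outlet amounts (n = n₀ + ν ξ):
  C: 234.1 − 1(129.7) = 104.4
  B: 274.9 − 1(129.7) = 145.1
  A: 0 + 1(129.7) = 129.7
Total out = 379.3 mol/min; y_A = 129.7 / 379.3 = 0.342.

0.342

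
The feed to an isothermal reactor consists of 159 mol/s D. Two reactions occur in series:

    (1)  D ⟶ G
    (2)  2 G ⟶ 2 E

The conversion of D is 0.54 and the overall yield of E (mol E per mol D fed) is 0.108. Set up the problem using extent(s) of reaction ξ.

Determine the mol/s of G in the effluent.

Conversion of D: D consumed = 1ξ₁ = 0.54 × 159 → ξ₁ = 85.86 mol/s.
Yield of E: 2ξ₂ / 159 = 0.108 → ξ₂ = 8.586 mol/s.
Outlet amounts (n = n₀ + Σ ν·ξ):
  D: 159 − 1(85.86) = 73.14
  G: 0 + 1(85.86) − 2(8.586) = 68.69
  E: 0 + 2(8.586) = 17.17

68.7 mol/s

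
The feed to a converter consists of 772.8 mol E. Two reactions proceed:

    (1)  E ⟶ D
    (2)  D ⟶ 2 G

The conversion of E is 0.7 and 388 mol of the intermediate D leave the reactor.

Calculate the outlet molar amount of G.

Conversion of E: E consumed = 1ξ₁ = 0.7 × 772.8 → ξ₁ = 541 mol.
D balance: n_D = 0 + 1ξ₁ − 1ξ₂ = 388 → ξ₂ = (1·541 − 388)/1 = 153 mol.
Outlet amounts (n = n₀ + Σ ν·ξ):
  E: 772.8 − 1(541) = 231.8
  D: 0 + 1(541) − 1(153) = 388
  G: 0 + 2(153) = 305.9

306 mol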